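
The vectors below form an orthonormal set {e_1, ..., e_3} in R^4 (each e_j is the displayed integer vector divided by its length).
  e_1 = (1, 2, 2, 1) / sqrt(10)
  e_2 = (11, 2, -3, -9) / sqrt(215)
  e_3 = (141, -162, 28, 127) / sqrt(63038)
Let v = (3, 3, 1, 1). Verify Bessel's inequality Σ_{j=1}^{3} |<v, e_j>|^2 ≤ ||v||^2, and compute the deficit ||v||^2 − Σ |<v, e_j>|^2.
Σ |<v, e_j>|^2 = 13139/733; ||v||^2 = 20; deficit = 1521/733

Write each e_j = u_j / sqrt(<u_j, u_j>) where u_j is the displayed integer vector. Then <v, e_j> = <v, u_j> / sqrt(<u_j, u_j>), so |<v, e_j>|^2 = <v, u_j>^2 / <u_j, u_j>.
Coefficients: <v, e_1> = 12/sqrt(10), <v, e_2> = 27/sqrt(215), <v, e_3> = 92/sqrt(63038).
Square and sum: Σ |<v, e_j>|^2 = 13139/733.
Compute ||v||^2 = v·v = 20.
Deficit = 20 − 13139/733 = 1521/733 ≥ 0, confirming Bessel's inequality. (The deficit equals ||v − Σ <v,e_j> e_j||^2, the squared distance from v to span{e_j}.)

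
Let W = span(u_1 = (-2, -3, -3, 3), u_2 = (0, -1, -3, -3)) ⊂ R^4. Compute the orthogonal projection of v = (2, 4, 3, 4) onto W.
proj_W(v) = (86/145, 313/145, 681/145, 423/145)

Set up U = [u_1 | ... | u_2] ∈ R^(4×2). The projector onto W = col(U) is P = U (U^T U)^(-1) U^T.
Compute U^T U =
  [31, 3]
  [3, 19],
and U^T v = (-13, -25).
Solve U^T U · c = U^T v for the coefficients: c = (-43/145, -184/145). The projection is proj_W(v) = U c.
Check: (v - proj_W(v)) · u_1 = 0  (should be 0).
Check: (v - proj_W(v)) · u_2 = 0  (should be 0).
Result: proj_W(v) = (86/145, 313/145, 681/145, 423/145).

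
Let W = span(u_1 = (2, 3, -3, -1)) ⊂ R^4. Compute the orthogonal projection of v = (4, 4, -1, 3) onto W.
proj_W(v) = (40/23, 60/23, -60/23, -20/23)

Set up U = [u_1 | ... | u_1] ∈ R^(4×1). The projector onto W = col(U) is P = U (U^T U)^(-1) U^T.
Compute U^T U =
  [23],
and U^T v = (20).
Solve U^T U · c = U^T v for the coefficients: c = (20/23). The projection is proj_W(v) = U c.
Check: (v - proj_W(v)) · u_1 = 0  (should be 0).
Result: proj_W(v) = (40/23, 60/23, -60/23, -20/23).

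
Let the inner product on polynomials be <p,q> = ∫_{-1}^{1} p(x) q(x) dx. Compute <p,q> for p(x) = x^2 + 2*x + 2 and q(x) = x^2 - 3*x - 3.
<p,q> = -244/15

Expand the product: p(x)·q(x) = x^4 - x^3 - 7*x^2 - 12*x - 6.
∫_{-1}^{1} of each monomial x^k gives [2/(k+1) if k even, 0 if k odd]. Integrating term-by-term (or equivalently evaluating the antiderivative F(x) = x^5/5 - x^4/4 - 7*x^3/3 - 6*x^2 - 6*x at the endpoints):
  F(1) − F(−1) = -863/60 − (113/60) = -244/15.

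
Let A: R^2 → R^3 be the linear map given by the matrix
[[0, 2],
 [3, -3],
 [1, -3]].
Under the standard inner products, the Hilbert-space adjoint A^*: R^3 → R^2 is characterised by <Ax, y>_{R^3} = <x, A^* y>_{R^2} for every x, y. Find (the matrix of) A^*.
A^* = A^T =
[[0, 3, 1],
 [2, -3, -3]]

For real matrices with standard dot products, the defining identity <Ax, y> = <x, A^* y> gives (Ax)^T y = x^T (A^*) y, i.e. x^T A^T y = x^T (A^*) y. Since this holds for all x, y, we must have A^* = A^T. Therefore
A^* =
[[0, 3, 1],
 [2, -3, -3]].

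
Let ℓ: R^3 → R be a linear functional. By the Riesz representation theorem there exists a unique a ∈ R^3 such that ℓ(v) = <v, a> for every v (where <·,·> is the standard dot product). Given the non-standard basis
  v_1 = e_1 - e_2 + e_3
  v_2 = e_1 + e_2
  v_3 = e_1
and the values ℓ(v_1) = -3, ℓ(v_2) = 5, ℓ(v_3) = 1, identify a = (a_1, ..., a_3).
a = (1, 4, 0)

Write a = (a_1, ..., a_3) in the standard basis. For each basis vector v_i, ℓ(v_i) = <v_i, a> is a linear equation in the a_j's. Collect the n equations into a matrix system V a = ℓ, where row i of V is v_i (expressed in the standard basis). Since V is invertible (lower-triangular with 1s on the diagonal, up to permutation), solve by back-substitution:
  V =
[[1, -1, 1],
 [1, 1, 0],
 [1, 0, 0]]
  V a = (-3, 5, 1)
Solving gives a = (1, 4, 0).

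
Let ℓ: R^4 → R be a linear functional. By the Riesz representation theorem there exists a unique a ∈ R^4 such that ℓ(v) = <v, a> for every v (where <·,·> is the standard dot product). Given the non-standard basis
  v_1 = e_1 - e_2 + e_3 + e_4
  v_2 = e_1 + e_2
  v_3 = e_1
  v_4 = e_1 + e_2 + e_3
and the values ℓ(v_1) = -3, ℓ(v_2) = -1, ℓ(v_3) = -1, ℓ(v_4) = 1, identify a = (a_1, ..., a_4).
a = (-1, 0, 2, -4)

Write a = (a_1, ..., a_4) in the standard basis. For each basis vector v_i, ℓ(v_i) = <v_i, a> is a linear equation in the a_j's. Collect the n equations into a matrix system V a = ℓ, where row i of V is v_i (expressed in the standard basis). Since V is invertible (lower-triangular with 1s on the diagonal, up to permutation), solve by back-substitution:
  V =
[[1, -1, 1, 1],
 [1, 1, 0, 0],
 [1, 0, 0, 0],
 [1, 1, 1, 0]]
  V a = (-3, -1, -1, 1)
Solving gives a = (-1, 0, 2, -4).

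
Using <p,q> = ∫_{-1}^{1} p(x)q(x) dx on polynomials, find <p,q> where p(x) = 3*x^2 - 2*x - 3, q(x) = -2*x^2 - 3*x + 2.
<p,q> = -12/5

Expand the product: p(x)·q(x) = -6*x^4 - 5*x^3 + 18*x^2 + 5*x - 6.
∫_{-1}^{1} of each monomial x^k gives [2/(k+1) if k even, 0 if k odd]. Integrating term-by-term (or equivalently evaluating the antiderivative F(x) = -6*x^5/5 - 5*x^4/4 + 6*x^3 + 5*x^2/2 - 6*x at the endpoints):
  F(1) − F(−1) = 1/20 − (49/20) = -12/5.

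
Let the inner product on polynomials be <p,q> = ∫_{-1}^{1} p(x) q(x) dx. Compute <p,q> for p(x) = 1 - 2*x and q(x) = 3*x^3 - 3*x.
<p,q> = 8/5

Expand the product: p(x)·q(x) = -6*x^4 + 3*x^3 + 6*x^2 - 3*x.
∫_{-1}^{1} of each monomial x^k gives [2/(k+1) if k even, 0 if k odd]. Integrating term-by-term (or equivalently evaluating the antiderivative F(x) = -6*x^5/5 + 3*x^4/4 + 2*x^3 - 3*x^2/2 at the endpoints):
  F(1) − F(−1) = 1/20 − (-31/20) = 8/5.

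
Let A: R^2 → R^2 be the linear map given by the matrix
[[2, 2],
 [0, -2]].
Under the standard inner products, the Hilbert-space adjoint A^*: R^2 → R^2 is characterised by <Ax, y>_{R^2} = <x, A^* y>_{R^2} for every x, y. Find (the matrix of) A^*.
A^* = A^T =
[[2, 0],
 [2, -2]]

For real matrices with standard dot products, the defining identity <Ax, y> = <x, A^* y> gives (Ax)^T y = x^T (A^*) y, i.e. x^T A^T y = x^T (A^*) y. Since this holds for all x, y, we must have A^* = A^T. Therefore
A^* =
[[2, 0],
 [2, -2]].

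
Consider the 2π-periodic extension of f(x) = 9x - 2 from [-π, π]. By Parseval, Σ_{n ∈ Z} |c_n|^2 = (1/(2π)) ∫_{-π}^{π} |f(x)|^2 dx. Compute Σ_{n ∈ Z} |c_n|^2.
Σ |c_n|^2 = 27π^2 + 4

Expand and integrate term by term over [-π, π]:
  ∫ (9x)^2 dx = 81·(2π^3/3); ∫ 2·9·(-2)·x dx = 0 (odd integrand); ∫ (-2)^2 dx = 4·2π.
So (1/(2π)) ∫_{-π}^{π} (9x - 2)^2 dx = 81π^2/3 + 4 = 27π^2 + 4.
Parseval ⇒ Σ |c_n|^2 = 27π^2 + 4.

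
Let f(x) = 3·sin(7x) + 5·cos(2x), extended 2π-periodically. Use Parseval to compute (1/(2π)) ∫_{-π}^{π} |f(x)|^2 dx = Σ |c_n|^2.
Σ |c_n|^2 = 17

Expand |f|^2 and use orthogonality of {sin(nx), cos(mx)} on [-π, π]:
  ∫_{-π}^{π} sin(nx)^2 dx = π, ∫ cos(mx)^2 dx = π, and cross terms integrate to 0.
So ∫_{-π}^{π} f(x)^2 dx = 3^2 · π + 5^2 · π = (9 + 25)π.
Divide by 2π: (9 + 25)/2 = 17.
By Parseval, this equals Σ |c_n|^2.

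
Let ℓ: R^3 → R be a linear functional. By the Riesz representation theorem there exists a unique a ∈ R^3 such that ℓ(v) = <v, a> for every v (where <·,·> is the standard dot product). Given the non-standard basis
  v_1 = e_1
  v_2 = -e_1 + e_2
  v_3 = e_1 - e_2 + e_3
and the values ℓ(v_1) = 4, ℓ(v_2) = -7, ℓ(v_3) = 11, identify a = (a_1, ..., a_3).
a = (4, -3, 4)

Write a = (a_1, ..., a_3) in the standard basis. For each basis vector v_i, ℓ(v_i) = <v_i, a> is a linear equation in the a_j's. Collect the n equations into a matrix system V a = ℓ, where row i of V is v_i (expressed in the standard basis). Since V is invertible (lower-triangular with 1s on the diagonal, up to permutation), solve by back-substitution:
  V =
[[1, 0, 0],
 [-1, 1, 0],
 [1, -1, 1]]
  V a = (4, -7, 11)
Solving gives a = (4, -3, 4).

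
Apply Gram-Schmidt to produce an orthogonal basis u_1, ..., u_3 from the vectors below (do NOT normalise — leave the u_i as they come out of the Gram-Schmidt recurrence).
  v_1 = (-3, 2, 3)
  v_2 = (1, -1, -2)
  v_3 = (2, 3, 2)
Orthogonal basis:
  u_1 = (-3, 2, 3)
  u_2 = (-1/2, 0, -1/2)
  u_3 = (9/11, 27/11, -9/11)

Apply the Gram-Schmidt recurrence
  u_1 = v_1
  u_i = v_i − Σ_{j<i} ((v_i · u_j) / (u_j · u_j)) · u_j.

Step by step this gives:
  u_1 = (-3, 2, 3)
  u_2 = (-1/2, 0, -1/2)
  u_3 = (9/11, 27/11, -9/11)

Orthogonality check:
  u_2 · u_1 = 0 (should be 0)
  u_3 · u_1 = 0 (should be 0)
  u_3 · u_2 = 0 (should be 0)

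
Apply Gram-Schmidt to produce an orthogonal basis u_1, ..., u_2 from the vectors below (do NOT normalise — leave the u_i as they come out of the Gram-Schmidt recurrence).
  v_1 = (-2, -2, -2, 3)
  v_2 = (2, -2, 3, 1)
Orthogonal basis:
  u_1 = (-2, -2, -2, 3)
  u_2 = (12/7, -16/7, 19/7, 10/7)

Apply the Gram-Schmidt recurrence
  u_1 = v_1
  u_i = v_i − Σ_{j<i} ((v_i · u_j) / (u_j · u_j)) · u_j.

Step by step this gives:
  u_1 = (-2, -2, -2, 3)
  u_2 = (12/7, -16/7, 19/7, 10/7)

Orthogonality check:
  u_2 · u_1 = 0 (should be 0)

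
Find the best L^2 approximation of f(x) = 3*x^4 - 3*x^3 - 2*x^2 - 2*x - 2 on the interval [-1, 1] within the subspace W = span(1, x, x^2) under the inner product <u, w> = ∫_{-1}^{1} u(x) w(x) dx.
g(x) = 4*x^2/7 - 19*x/5 - 79/35

The best approximation g ∈ W is the orthogonal projection of f onto W. Writing g = a_0 + a_1 x + a_2 x^2, the coefficients solve the normal equations G · a = b where
  G_{ij} = <φ_i, φ_j> and b_i = <f, φ_i>, with φ_0 = 1, φ_1 = x, φ_2 = x^2.
G =
  [2, 0, 2/3]
  [0, 2/3, 0]
  [2/3, 0, 2/5],
b = (-62/15, -38/15, -134/105).
Solving gives a_0 = -79/35, a_1 = -19/5, a_2 = 4/7, so
  g(x) = 4*x^2/7 - 19*x/5 - 79/35.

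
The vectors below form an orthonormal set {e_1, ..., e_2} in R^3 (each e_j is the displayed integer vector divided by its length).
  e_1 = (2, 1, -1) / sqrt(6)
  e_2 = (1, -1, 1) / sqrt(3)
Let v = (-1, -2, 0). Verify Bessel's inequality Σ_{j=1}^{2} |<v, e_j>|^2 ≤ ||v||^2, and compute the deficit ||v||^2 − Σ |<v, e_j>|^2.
Σ |<v, e_j>|^2 = 3; ||v||^2 = 5; deficit = 2

Write each e_j = u_j / sqrt(<u_j, u_j>) where u_j is the displayed integer vector. Then <v, e_j> = <v, u_j> / sqrt(<u_j, u_j>), so |<v, e_j>|^2 = <v, u_j>^2 / <u_j, u_j>.
Coefficients: <v, e_1> = -4/sqrt(6), <v, e_2> = 1/sqrt(3).
Square and sum: Σ |<v, e_j>|^2 = 3.
Compute ||v||^2 = v·v = 5.
Deficit = 5 − 3 = 2 ≥ 0, confirming Bessel's inequality. (The deficit equals ||v − Σ <v,e_j> e_j||^2, the squared distance from v to span{e_j}.)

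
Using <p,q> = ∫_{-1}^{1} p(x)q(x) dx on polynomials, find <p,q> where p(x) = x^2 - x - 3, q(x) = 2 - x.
<p,q> = -10

Expand the product: p(x)·q(x) = -x^3 + 3*x^2 + x - 6.
∫_{-1}^{1} of each monomial x^k gives [2/(k+1) if k even, 0 if k odd]. Integrating term-by-term (or equivalently evaluating the antiderivative F(x) = -x^4/4 + x^3 + x^2/2 - 6*x at the endpoints):
  F(1) − F(−1) = -19/4 − (21/4) = -10.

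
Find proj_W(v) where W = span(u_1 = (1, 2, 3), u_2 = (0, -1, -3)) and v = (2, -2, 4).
proj_W(v) = (-10/19, 10/19, 60/19)

Set up U = [u_1 | ... | u_2] ∈ R^(3×2). The projector onto W = col(U) is P = U (U^T U)^(-1) U^T.
Compute U^T U =
  [14, -11]
  [-11, 10],
and U^T v = (10, -10).
Solve U^T U · c = U^T v for the coefficients: c = (-10/19, -30/19). The projection is proj_W(v) = U c.
Check: (v - proj_W(v)) · u_1 = 0  (should be 0).
Check: (v - proj_W(v)) · u_2 = 0  (should be 0).
Result: proj_W(v) = (-10/19, 10/19, 60/19).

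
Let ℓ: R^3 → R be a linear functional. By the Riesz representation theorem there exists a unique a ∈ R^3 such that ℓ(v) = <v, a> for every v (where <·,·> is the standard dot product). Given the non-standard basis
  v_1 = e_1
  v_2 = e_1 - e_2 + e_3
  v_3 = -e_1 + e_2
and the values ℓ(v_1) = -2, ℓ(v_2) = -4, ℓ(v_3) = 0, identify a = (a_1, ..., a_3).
a = (-2, -2, -4)

Write a = (a_1, ..., a_3) in the standard basis. For each basis vector v_i, ℓ(v_i) = <v_i, a> is a linear equation in the a_j's. Collect the n equations into a matrix system V a = ℓ, where row i of V is v_i (expressed in the standard basis). Since V is invertible (lower-triangular with 1s on the diagonal, up to permutation), solve by back-substitution:
  V =
[[1, 0, 0],
 [1, -1, 1],
 [-1, 1, 0]]
  V a = (-2, -4, 0)
Solving gives a = (-2, -2, -4).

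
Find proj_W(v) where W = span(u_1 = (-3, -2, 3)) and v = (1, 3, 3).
proj_W(v) = (0, 0, 0)

Set up U = [u_1 | ... | u_1] ∈ R^(3×1). The projector onto W = col(U) is P = U (U^T U)^(-1) U^T.
Compute U^T U =
  [22],
and U^T v = (0).
Solve U^T U · c = U^T v for the coefficients: c = (0). The projection is proj_W(v) = U c.
Check: (v - proj_W(v)) · u_1 = 0  (should be 0).
Result: proj_W(v) = (0, 0, 0).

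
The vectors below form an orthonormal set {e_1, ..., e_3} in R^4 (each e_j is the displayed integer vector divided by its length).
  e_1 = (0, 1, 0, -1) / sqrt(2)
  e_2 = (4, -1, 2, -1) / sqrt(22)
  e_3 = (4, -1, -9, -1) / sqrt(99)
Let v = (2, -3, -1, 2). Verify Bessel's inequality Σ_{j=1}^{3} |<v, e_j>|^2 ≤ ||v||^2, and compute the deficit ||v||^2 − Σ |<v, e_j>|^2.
Σ |<v, e_j>|^2 = 18; ||v||^2 = 18; deficit = 0

Write each e_j = u_j / sqrt(<u_j, u_j>) where u_j is the displayed integer vector. Then <v, e_j> = <v, u_j> / sqrt(<u_j, u_j>), so |<v, e_j>|^2 = <v, u_j>^2 / <u_j, u_j>.
Coefficients: <v, e_1> = -5/sqrt(2), <v, e_2> = 7/sqrt(22), <v, e_3> = 18/sqrt(99).
Square and sum: Σ |<v, e_j>|^2 = 18.
Compute ||v||^2 = v·v = 18.
Deficit = 18 − 18 = 0 ≥ 0, confirming Bessel's inequality. (The deficit equals ||v − Σ <v,e_j> e_j||^2, the squared distance from v to span{e_j}.)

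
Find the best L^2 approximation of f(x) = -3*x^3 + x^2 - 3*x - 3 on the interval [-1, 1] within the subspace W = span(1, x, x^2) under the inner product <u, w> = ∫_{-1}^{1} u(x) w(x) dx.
g(x) = x^2 - 24*x/5 - 3

The best approximation g ∈ W is the orthogonal projection of f onto W. Writing g = a_0 + a_1 x + a_2 x^2, the coefficients solve the normal equations G · a = b where
  G_{ij} = <φ_i, φ_j> and b_i = <f, φ_i>, with φ_0 = 1, φ_1 = x, φ_2 = x^2.
G =
  [2, 0, 2/3]
  [0, 2/3, 0]
  [2/3, 0, 2/5],
b = (-16/3, -16/5, -8/5).
Solving gives a_0 = -3, a_1 = -24/5, a_2 = 1, so
  g(x) = x^2 - 24*x/5 - 3.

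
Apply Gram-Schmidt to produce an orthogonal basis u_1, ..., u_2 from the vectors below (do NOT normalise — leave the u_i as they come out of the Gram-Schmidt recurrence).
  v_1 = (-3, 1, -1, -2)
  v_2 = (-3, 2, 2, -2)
Orthogonal basis:
  u_1 = (-3, 1, -1, -2)
  u_2 = (-2/5, 17/15, 43/15, -4/15)

Apply the Gram-Schmidt recurrence
  u_1 = v_1
  u_i = v_i − Σ_{j<i} ((v_i · u_j) / (u_j · u_j)) · u_j.

Step by step this gives:
  u_1 = (-3, 1, -1, -2)
  u_2 = (-2/5, 17/15, 43/15, -4/15)

Orthogonality check:
  u_2 · u_1 = 0 (should be 0)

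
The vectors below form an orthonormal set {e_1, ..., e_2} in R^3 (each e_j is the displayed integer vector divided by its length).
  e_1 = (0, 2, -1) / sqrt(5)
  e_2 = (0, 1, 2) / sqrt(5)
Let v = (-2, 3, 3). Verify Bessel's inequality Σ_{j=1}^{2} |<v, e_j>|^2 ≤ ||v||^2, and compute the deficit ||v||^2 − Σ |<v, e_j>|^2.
Σ |<v, e_j>|^2 = 18; ||v||^2 = 22; deficit = 4

Write each e_j = u_j / sqrt(<u_j, u_j>) where u_j is the displayed integer vector. Then <v, e_j> = <v, u_j> / sqrt(<u_j, u_j>), so |<v, e_j>|^2 = <v, u_j>^2 / <u_j, u_j>.
Coefficients: <v, e_1> = 3/sqrt(5), <v, e_2> = 9/sqrt(5).
Square and sum: Σ |<v, e_j>|^2 = 18.
Compute ||v||^2 = v·v = 22.
Deficit = 22 − 18 = 4 ≥ 0, confirming Bessel's inequality. (The deficit equals ||v − Σ <v,e_j> e_j||^2, the squared distance from v to span{e_j}.)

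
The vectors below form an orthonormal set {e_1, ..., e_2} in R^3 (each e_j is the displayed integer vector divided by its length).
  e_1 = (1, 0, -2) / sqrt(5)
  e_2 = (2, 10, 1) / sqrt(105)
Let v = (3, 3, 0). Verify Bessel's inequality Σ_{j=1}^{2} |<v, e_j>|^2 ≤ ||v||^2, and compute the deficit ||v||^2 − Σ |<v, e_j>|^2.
Σ |<v, e_j>|^2 = 99/7; ||v||^2 = 18; deficit = 27/7

Write each e_j = u_j / sqrt(<u_j, u_j>) where u_j is the displayed integer vector. Then <v, e_j> = <v, u_j> / sqrt(<u_j, u_j>), so |<v, e_j>|^2 = <v, u_j>^2 / <u_j, u_j>.
Coefficients: <v, e_1> = 3/sqrt(5), <v, e_2> = 36/sqrt(105).
Square and sum: Σ |<v, e_j>|^2 = 99/7.
Compute ||v||^2 = v·v = 18.
Deficit = 18 − 99/7 = 27/7 ≥ 0, confirming Bessel's inequality. (The deficit equals ||v − Σ <v,e_j> e_j||^2, the squared distance from v to span{e_j}.)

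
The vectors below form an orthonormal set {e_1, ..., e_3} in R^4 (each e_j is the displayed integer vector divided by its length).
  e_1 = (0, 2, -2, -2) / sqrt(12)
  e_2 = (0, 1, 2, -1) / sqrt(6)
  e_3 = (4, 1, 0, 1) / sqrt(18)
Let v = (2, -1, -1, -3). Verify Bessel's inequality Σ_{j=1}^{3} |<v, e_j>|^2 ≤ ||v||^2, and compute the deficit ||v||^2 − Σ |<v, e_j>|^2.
Σ |<v, e_j>|^2 = 35/9; ||v||^2 = 15; deficit = 100/9

Write each e_j = u_j / sqrt(<u_j, u_j>) where u_j is the displayed integer vector. Then <v, e_j> = <v, u_j> / sqrt(<u_j, u_j>), so |<v, e_j>|^2 = <v, u_j>^2 / <u_j, u_j>.
Coefficients: <v, e_1> = 6/sqrt(12), <v, e_2> = 0/sqrt(6), <v, e_3> = 4/sqrt(18).
Square and sum: Σ |<v, e_j>|^2 = 35/9.
Compute ||v||^2 = v·v = 15.
Deficit = 15 − 35/9 = 100/9 ≥ 0, confirming Bessel's inequality. (The deficit equals ||v − Σ <v,e_j> e_j||^2, the squared distance from v to span{e_j}.)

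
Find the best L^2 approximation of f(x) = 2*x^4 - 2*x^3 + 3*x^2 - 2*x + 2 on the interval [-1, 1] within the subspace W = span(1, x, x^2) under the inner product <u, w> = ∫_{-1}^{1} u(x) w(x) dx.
g(x) = 33*x^2/7 - 16*x/5 + 64/35

The best approximation g ∈ W is the orthogonal projection of f onto W. Writing g = a_0 + a_1 x + a_2 x^2, the coefficients solve the normal equations G · a = b where
  G_{ij} = <φ_i, φ_j> and b_i = <f, φ_i>, with φ_0 = 1, φ_1 = x, φ_2 = x^2.
G =
  [2, 0, 2/3]
  [0, 2/3, 0]
  [2/3, 0, 2/5],
b = (34/5, -32/15, 326/105).
Solving gives a_0 = 64/35, a_1 = -16/5, a_2 = 33/7, so
  g(x) = 33*x^2/7 - 16*x/5 + 64/35.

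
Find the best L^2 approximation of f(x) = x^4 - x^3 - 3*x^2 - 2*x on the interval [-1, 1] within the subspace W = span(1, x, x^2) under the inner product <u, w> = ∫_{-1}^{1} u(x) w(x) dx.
g(x) = -15*x^2/7 - 13*x/5 - 3/35

The best approximation g ∈ W is the orthogonal projection of f onto W. Writing g = a_0 + a_1 x + a_2 x^2, the coefficients solve the normal equations G · a = b where
  G_{ij} = <φ_i, φ_j> and b_i = <f, φ_i>, with φ_0 = 1, φ_1 = x, φ_2 = x^2.
G =
  [2, 0, 2/3]
  [0, 2/3, 0]
  [2/3, 0, 2/5],
b = (-8/5, -26/15, -32/35).
Solving gives a_0 = -3/35, a_1 = -13/5, a_2 = -15/7, so
  g(x) = -15*x^2/7 - 13*x/5 - 3/35.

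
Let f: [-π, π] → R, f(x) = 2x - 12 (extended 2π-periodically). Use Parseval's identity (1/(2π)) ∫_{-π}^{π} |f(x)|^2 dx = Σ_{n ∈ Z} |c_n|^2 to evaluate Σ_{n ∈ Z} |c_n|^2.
Σ |c_n|^2 = 4π^2/3 + 144

Expand and integrate term by term over [-π, π]:
  ∫ (2x)^2 dx = 4·(2π^3/3); ∫ 2·2·(-12)·x dx = 0 (odd integrand); ∫ (-12)^2 dx = 144·2π.
So (1/(2π)) ∫_{-π}^{π} (2x - 12)^2 dx = 4π^2/3 + 144 = 4π^2/3 + 144.
Parseval ⇒ Σ |c_n|^2 = 4π^2/3 + 144.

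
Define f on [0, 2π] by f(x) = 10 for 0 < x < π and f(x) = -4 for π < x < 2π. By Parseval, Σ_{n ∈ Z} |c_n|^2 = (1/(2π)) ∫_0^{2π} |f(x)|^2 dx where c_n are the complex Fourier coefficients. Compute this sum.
Σ |c_n|^2 = 58

Parseval equates the L^2 energy of f (normalised by 1/(2π)) with the ℓ^2 sum of its Fourier coefficients: (1/(2π)) ∫_0^{2π} |f|^2 = Σ |c_n|^2.
Compute the left side: (1/(2π)) [∫_0^π 10^2 dx + ∫_π^{2π} (-4)^2 dx] = (1/(2π)) · (100π + 16π) = (100 + 16)/2 = 58.
So Σ_{n ∈ Z} |c_n|^2 = 58.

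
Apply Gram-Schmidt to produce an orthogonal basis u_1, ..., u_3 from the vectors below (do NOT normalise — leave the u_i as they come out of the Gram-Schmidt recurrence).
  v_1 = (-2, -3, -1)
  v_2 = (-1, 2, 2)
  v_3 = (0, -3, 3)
Orthogonal basis:
  u_1 = (-2, -3, -1)
  u_2 = (-13/7, 5/7, 11/7)
  u_3 = (8/5, -2, 14/5)

Apply the Gram-Schmidt recurrence
  u_1 = v_1
  u_i = v_i − Σ_{j<i} ((v_i · u_j) / (u_j · u_j)) · u_j.

Step by step this gives:
  u_1 = (-2, -3, -1)
  u_2 = (-13/7, 5/7, 11/7)
  u_3 = (8/5, -2, 14/5)

Orthogonality check:
  u_2 · u_1 = 0 (should be 0)
  u_3 · u_1 = 0 (should be 0)
  u_3 · u_2 = 0 (should be 0)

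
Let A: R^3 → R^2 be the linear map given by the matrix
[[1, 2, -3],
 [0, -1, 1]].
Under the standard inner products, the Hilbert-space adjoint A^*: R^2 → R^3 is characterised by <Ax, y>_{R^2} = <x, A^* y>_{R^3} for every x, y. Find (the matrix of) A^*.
A^* = A^T =
[[1, 0],
 [2, -1],
 [-3, 1]]

For real matrices with standard dot products, the defining identity <Ax, y> = <x, A^* y> gives (Ax)^T y = x^T (A^*) y, i.e. x^T A^T y = x^T (A^*) y. Since this holds for all x, y, we must have A^* = A^T. Therefore
A^* =
[[1, 0],
 [2, -1],
 [-3, 1]].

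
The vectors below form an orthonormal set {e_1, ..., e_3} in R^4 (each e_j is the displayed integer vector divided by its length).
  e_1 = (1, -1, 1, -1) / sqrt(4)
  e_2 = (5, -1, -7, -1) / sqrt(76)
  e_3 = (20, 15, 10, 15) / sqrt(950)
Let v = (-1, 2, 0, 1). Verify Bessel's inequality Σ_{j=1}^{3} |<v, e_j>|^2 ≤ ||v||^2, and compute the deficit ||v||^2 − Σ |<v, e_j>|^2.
Σ |<v, e_j>|^2 = 11/2; ||v||^2 = 6; deficit = 1/2

Write each e_j = u_j / sqrt(<u_j, u_j>) where u_j is the displayed integer vector. Then <v, e_j> = <v, u_j> / sqrt(<u_j, u_j>), so |<v, e_j>|^2 = <v, u_j>^2 / <u_j, u_j>.
Coefficients: <v, e_1> = -4/sqrt(4), <v, e_2> = -8/sqrt(76), <v, e_3> = 25/sqrt(950).
Square and sum: Σ |<v, e_j>|^2 = 11/2.
Compute ||v||^2 = v·v = 6.
Deficit = 6 − 11/2 = 1/2 ≥ 0, confirming Bessel's inequality. (The deficit equals ||v − Σ <v,e_j> e_j||^2, the squared distance from v to span{e_j}.)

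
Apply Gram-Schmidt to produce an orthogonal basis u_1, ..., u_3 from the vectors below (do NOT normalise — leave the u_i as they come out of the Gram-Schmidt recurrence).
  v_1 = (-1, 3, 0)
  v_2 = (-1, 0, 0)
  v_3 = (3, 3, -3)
Orthogonal basis:
  u_1 = (-1, 3, 0)
  u_2 = (-9/10, -3/10, 0)
  u_3 = (0, 0, -3)

Apply the Gram-Schmidt recurrence
  u_1 = v_1
  u_i = v_i − Σ_{j<i} ((v_i · u_j) / (u_j · u_j)) · u_j.

Step by step this gives:
  u_1 = (-1, 3, 0)
  u_2 = (-9/10, -3/10, 0)
  u_3 = (0, 0, -3)

Orthogonality check:
  u_2 · u_1 = 0 (should be 0)
  u_3 · u_1 = 0 (should be 0)
  u_3 · u_2 = 0 (should be 0)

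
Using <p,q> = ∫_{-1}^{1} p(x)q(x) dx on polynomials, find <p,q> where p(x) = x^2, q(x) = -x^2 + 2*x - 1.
<p,q> = -16/15

Expand the product: p(x)·q(x) = -x^4 + 2*x^3 - x^2.
∫_{-1}^{1} of each monomial x^k gives [2/(k+1) if k even, 0 if k odd]. Integrating term-by-term (or equivalently evaluating the antiderivative F(x) = -x^5/5 + x^4/2 - x^3/3 at the endpoints):
  F(1) − F(−1) = -1/30 − (31/30) = -16/15.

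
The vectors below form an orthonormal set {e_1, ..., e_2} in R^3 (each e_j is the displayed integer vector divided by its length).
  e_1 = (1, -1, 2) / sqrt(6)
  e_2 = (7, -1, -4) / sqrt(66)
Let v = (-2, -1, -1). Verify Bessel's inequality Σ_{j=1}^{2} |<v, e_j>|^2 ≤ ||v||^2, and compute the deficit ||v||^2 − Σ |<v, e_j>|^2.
Σ |<v, e_j>|^2 = 30/11; ||v||^2 = 6; deficit = 36/11

Write each e_j = u_j / sqrt(<u_j, u_j>) where u_j is the displayed integer vector. Then <v, e_j> = <v, u_j> / sqrt(<u_j, u_j>), so |<v, e_j>|^2 = <v, u_j>^2 / <u_j, u_j>.
Coefficients: <v, e_1> = -3/sqrt(6), <v, e_2> = -9/sqrt(66).
Square and sum: Σ |<v, e_j>|^2 = 30/11.
Compute ||v||^2 = v·v = 6.
Deficit = 6 − 30/11 = 36/11 ≥ 0, confirming Bessel's inequality. (The deficit equals ||v − Σ <v,e_j> e_j||^2, the squared distance from v to span{e_j}.)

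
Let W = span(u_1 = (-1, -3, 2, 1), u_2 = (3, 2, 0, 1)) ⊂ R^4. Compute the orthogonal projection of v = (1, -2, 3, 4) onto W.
proj_W(v) = (261/146, -186/73, 234/73, 399/146)

Set up U = [u_1 | ... | u_2] ∈ R^(4×2). The projector onto W = col(U) is P = U (U^T U)^(-1) U^T.
Compute U^T U =
  [15, -8]
  [-8, 14],
and U^T v = (15, 3).
Solve U^T U · c = U^T v for the coefficients: c = (117/73, 165/146). The projection is proj_W(v) = U c.
Check: (v - proj_W(v)) · u_1 = 0  (should be 0).
Check: (v - proj_W(v)) · u_2 = 0  (should be 0).
Result: proj_W(v) = (261/146, -186/73, 234/73, 399/146).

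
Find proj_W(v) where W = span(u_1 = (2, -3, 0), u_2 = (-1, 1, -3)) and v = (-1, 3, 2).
proj_W(v) = (-181/118, 156/59, 243/118)

Set up U = [u_1 | ... | u_2] ∈ R^(3×2). The projector onto W = col(U) is P = U (U^T U)^(-1) U^T.
Compute U^T U =
  [13, -5]
  [-5, 11],
and U^T v = (-11, -2).
Solve U^T U · c = U^T v for the coefficients: c = (-131/118, -81/118). The projection is proj_W(v) = U c.
Check: (v - proj_W(v)) · u_1 = 0  (should be 0).
Check: (v - proj_W(v)) · u_2 = 0  (should be 0).
Result: proj_W(v) = (-181/118, 156/59, 243/118).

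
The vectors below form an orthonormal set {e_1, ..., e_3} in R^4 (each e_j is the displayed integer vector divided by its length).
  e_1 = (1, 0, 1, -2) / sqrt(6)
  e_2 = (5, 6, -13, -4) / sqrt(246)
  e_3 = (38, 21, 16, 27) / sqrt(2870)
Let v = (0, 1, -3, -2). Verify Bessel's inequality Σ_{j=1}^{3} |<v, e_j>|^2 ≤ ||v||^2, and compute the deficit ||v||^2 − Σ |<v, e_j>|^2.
Σ |<v, e_j>|^2 = 971/70; ||v||^2 = 14; deficit = 9/70

Write each e_j = u_j / sqrt(<u_j, u_j>) where u_j is the displayed integer vector. Then <v, e_j> = <v, u_j> / sqrt(<u_j, u_j>), so |<v, e_j>|^2 = <v, u_j>^2 / <u_j, u_j>.
Coefficients: <v, e_1> = 1/sqrt(6), <v, e_2> = 53/sqrt(246), <v, e_3> = -81/sqrt(2870).
Square and sum: Σ |<v, e_j>|^2 = 971/70.
Compute ||v||^2 = v·v = 14.
Deficit = 14 − 971/70 = 9/70 ≥ 0, confirming Bessel's inequality. (The deficit equals ||v − Σ <v,e_j> e_j||^2, the squared distance from v to span{e_j}.)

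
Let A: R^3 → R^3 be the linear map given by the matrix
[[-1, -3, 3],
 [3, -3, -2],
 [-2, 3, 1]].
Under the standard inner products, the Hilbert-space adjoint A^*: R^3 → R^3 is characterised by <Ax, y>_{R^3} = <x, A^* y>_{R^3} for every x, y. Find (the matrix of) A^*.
A^* = A^T =
[[-1, 3, -2],
 [-3, -3, 3],
 [3, -2, 1]]

For real matrices with standard dot products, the defining identity <Ax, y> = <x, A^* y> gives (Ax)^T y = x^T (A^*) y, i.e. x^T A^T y = x^T (A^*) y. Since this holds for all x, y, we must have A^* = A^T. Therefore
A^* =
[[-1, 3, -2],
 [-3, -3, 3],
 [3, -2, 1]].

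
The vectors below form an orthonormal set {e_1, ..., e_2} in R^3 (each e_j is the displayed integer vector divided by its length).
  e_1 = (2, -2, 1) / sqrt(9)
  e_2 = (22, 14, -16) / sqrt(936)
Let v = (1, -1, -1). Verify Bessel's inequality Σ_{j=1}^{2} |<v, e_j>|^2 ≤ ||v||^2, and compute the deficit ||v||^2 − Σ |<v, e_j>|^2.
Σ |<v, e_j>|^2 = 21/13; ||v||^2 = 3; deficit = 18/13

Write each e_j = u_j / sqrt(<u_j, u_j>) where u_j is the displayed integer vector. Then <v, e_j> = <v, u_j> / sqrt(<u_j, u_j>), so |<v, e_j>|^2 = <v, u_j>^2 / <u_j, u_j>.
Coefficients: <v, e_1> = 3/sqrt(9), <v, e_2> = 24/sqrt(936).
Square and sum: Σ |<v, e_j>|^2 = 21/13.
Compute ||v||^2 = v·v = 3.
Deficit = 3 − 21/13 = 18/13 ≥ 0, confirming Bessel's inequality. (The deficit equals ||v − Σ <v,e_j> e_j||^2, the squared distance from v to span{e_j}.)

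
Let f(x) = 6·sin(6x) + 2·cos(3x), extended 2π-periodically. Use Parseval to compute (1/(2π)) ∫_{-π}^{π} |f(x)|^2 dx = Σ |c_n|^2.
Σ |c_n|^2 = 20

Expand |f|^2 and use orthogonality of {sin(nx), cos(mx)} on [-π, π]:
  ∫_{-π}^{π} sin(nx)^2 dx = π, ∫ cos(mx)^2 dx = π, and cross terms integrate to 0.
So ∫_{-π}^{π} f(x)^2 dx = 6^2 · π + 2^2 · π = (36 + 4)π.
Divide by 2π: (36 + 4)/2 = 20.
By Parseval, this equals Σ |c_n|^2.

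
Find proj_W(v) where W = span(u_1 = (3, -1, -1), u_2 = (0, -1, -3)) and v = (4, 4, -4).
proj_W(v) = (132/47, -64/47, -104/47)

Set up U = [u_1 | ... | u_2] ∈ R^(3×2). The projector onto W = col(U) is P = U (U^T U)^(-1) U^T.
Compute U^T U =
  [11, 4]
  [4, 10],
and U^T v = (12, 8).
Solve U^T U · c = U^T v for the coefficients: c = (44/47, 20/47). The projection is proj_W(v) = U c.
Check: (v - proj_W(v)) · u_1 = 0  (should be 0).
Check: (v - proj_W(v)) · u_2 = 0  (should be 0).
Result: proj_W(v) = (132/47, -64/47, -104/47).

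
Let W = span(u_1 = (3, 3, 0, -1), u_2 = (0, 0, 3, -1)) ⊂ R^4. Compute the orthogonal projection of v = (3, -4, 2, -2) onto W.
proj_W(v) = (-2/7, -2/7, 17/7, -5/7)

Set up U = [u_1 | ... | u_2] ∈ R^(4×2). The projector onto W = col(U) is P = U (U^T U)^(-1) U^T.
Compute U^T U =
  [19, 1]
  [1, 10],
and U^T v = (-1, 8).
Solve U^T U · c = U^T v for the coefficients: c = (-2/21, 17/21). The projection is proj_W(v) = U c.
Check: (v - proj_W(v)) · u_1 = 0  (should be 0).
Check: (v - proj_W(v)) · u_2 = 0  (should be 0).
Result: proj_W(v) = (-2/7, -2/7, 17/7, -5/7).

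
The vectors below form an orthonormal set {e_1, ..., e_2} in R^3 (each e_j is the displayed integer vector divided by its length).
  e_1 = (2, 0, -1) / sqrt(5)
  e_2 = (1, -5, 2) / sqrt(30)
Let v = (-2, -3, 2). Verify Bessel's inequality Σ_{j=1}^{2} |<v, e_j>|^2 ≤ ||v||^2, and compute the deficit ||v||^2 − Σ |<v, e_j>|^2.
Σ |<v, e_j>|^2 = 101/6; ||v||^2 = 17; deficit = 1/6

Write each e_j = u_j / sqrt(<u_j, u_j>) where u_j is the displayed integer vector. Then <v, e_j> = <v, u_j> / sqrt(<u_j, u_j>), so |<v, e_j>|^2 = <v, u_j>^2 / <u_j, u_j>.
Coefficients: <v, e_1> = -6/sqrt(5), <v, e_2> = 17/sqrt(30).
Square and sum: Σ |<v, e_j>|^2 = 101/6.
Compute ||v||^2 = v·v = 17.
Deficit = 17 − 101/6 = 1/6 ≥ 0, confirming Bessel's inequality. (The deficit equals ||v − Σ <v,e_j> e_j||^2, the squared distance from v to span{e_j}.)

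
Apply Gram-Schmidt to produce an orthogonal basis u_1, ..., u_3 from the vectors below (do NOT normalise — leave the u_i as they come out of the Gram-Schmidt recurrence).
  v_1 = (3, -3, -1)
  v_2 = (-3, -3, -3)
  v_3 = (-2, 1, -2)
Orthogonal basis:
  u_1 = (3, -3, -1)
  u_2 = (-66/19, -48/19, -54/19)
  u_3 = (3/7, 6/7, -9/7)

Apply the Gram-Schmidt recurrence
  u_1 = v_1
  u_i = v_i − Σ_{j<i} ((v_i · u_j) / (u_j · u_j)) · u_j.

Step by step this gives:
  u_1 = (3, -3, -1)
  u_2 = (-66/19, -48/19, -54/19)
  u_3 = (3/7, 6/7, -9/7)

Orthogonality check:
  u_2 · u_1 = 0 (should be 0)
  u_3 · u_1 = 0 (should be 0)
  u_3 · u_2 = 0 (should be 0)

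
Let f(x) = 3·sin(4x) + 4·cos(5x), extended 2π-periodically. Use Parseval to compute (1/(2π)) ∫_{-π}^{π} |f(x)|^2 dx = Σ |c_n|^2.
Σ |c_n|^2 = 25/2

Expand |f|^2 and use orthogonality of {sin(nx), cos(mx)} on [-π, π]:
  ∫_{-π}^{π} sin(nx)^2 dx = π, ∫ cos(mx)^2 dx = π, and cross terms integrate to 0.
So ∫_{-π}^{π} f(x)^2 dx = 3^2 · π + 4^2 · π = (9 + 16)π.
Divide by 2π: (9 + 16)/2 = 25/2.
By Parseval, this equals Σ |c_n|^2.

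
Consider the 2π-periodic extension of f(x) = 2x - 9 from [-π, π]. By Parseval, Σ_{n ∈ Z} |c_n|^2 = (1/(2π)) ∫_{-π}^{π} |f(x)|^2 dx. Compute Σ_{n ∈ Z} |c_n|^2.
Σ |c_n|^2 = 4π^2/3 + 81

Expand and integrate term by term over [-π, π]:
  ∫ (2x)^2 dx = 4·(2π^3/3); ∫ 2·2·(-9)·x dx = 0 (odd integrand); ∫ (-9)^2 dx = 81·2π.
So (1/(2π)) ∫_{-π}^{π} (2x - 9)^2 dx = 4π^2/3 + 81 = 4π^2/3 + 81.
Parseval ⇒ Σ |c_n|^2 = 4π^2/3 + 81.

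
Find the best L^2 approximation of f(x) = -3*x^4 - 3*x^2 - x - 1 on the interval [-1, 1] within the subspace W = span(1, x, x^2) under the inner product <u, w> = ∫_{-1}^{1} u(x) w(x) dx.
g(x) = -39*x^2/7 - x - 26/35

The best approximation g ∈ W is the orthogonal projection of f onto W. Writing g = a_0 + a_1 x + a_2 x^2, the coefficients solve the normal equations G · a = b where
  G_{ij} = <φ_i, φ_j> and b_i = <f, φ_i>, with φ_0 = 1, φ_1 = x, φ_2 = x^2.
G =
  [2, 0, 2/3]
  [0, 2/3, 0]
  [2/3, 0, 2/5],
b = (-26/5, -2/3, -286/105).
Solving gives a_0 = -26/35, a_1 = -1, a_2 = -39/7, so
  g(x) = -39*x^2/7 - x - 26/35.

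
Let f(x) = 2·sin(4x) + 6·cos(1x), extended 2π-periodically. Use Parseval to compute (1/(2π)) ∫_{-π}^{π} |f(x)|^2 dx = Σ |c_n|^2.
Σ |c_n|^2 = 20

Expand |f|^2 and use orthogonality of {sin(nx), cos(mx)} on [-π, π]:
  ∫_{-π}^{π} sin(nx)^2 dx = π, ∫ cos(mx)^2 dx = π, and cross terms integrate to 0.
So ∫_{-π}^{π} f(x)^2 dx = 2^2 · π + 6^2 · π = (4 + 36)π.
Divide by 2π: (4 + 36)/2 = 20.
By Parseval, this equals Σ |c_n|^2.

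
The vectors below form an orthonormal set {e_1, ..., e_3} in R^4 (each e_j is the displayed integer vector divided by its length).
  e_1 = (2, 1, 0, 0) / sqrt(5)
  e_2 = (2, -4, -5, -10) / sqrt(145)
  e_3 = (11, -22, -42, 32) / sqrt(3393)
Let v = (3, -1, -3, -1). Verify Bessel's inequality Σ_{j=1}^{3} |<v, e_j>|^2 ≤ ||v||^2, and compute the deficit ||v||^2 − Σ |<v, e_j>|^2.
Σ |<v, e_j>|^2 = 2339/117; ||v||^2 = 20; deficit = 1/117

Write each e_j = u_j / sqrt(<u_j, u_j>) where u_j is the displayed integer vector. Then <v, e_j> = <v, u_j> / sqrt(<u_j, u_j>), so |<v, e_j>|^2 = <v, u_j>^2 / <u_j, u_j>.
Coefficients: <v, e_1> = 5/sqrt(5), <v, e_2> = 35/sqrt(145), <v, e_3> = 149/sqrt(3393).
Square and sum: Σ |<v, e_j>|^2 = 2339/117.
Compute ||v||^2 = v·v = 20.
Deficit = 20 − 2339/117 = 1/117 ≥ 0, confirming Bessel's inequality. (The deficit equals ||v − Σ <v,e_j> e_j||^2, the squared distance from v to span{e_j}.)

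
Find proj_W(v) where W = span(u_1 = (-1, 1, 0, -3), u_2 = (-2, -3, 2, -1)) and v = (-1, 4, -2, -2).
proj_W(v) = (43/97, 342/97, -154/97, -256/97)

Set up U = [u_1 | ... | u_2] ∈ R^(4×2). The projector onto W = col(U) is P = U (U^T U)^(-1) U^T.
Compute U^T U =
  [11, 2]
  [2, 18],
and U^T v = (11, -12).
Solve U^T U · c = U^T v for the coefficients: c = (111/97, -77/97). The projection is proj_W(v) = U c.
Check: (v - proj_W(v)) · u_1 = 0  (should be 0).
Check: (v - proj_W(v)) · u_2 = 0  (should be 0).
Result: proj_W(v) = (43/97, 342/97, -154/97, -256/97).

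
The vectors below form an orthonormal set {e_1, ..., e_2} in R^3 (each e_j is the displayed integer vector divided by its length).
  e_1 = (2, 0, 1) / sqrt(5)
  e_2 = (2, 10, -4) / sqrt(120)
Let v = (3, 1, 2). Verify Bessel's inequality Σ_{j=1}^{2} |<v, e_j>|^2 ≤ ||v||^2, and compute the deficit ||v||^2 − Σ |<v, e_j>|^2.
Σ |<v, e_j>|^2 = 40/3; ||v||^2 = 14; deficit = 2/3

Write each e_j = u_j / sqrt(<u_j, u_j>) where u_j is the displayed integer vector. Then <v, e_j> = <v, u_j> / sqrt(<u_j, u_j>), so |<v, e_j>|^2 = <v, u_j>^2 / <u_j, u_j>.
Coefficients: <v, e_1> = 8/sqrt(5), <v, e_2> = 8/sqrt(120).
Square and sum: Σ |<v, e_j>|^2 = 40/3.
Compute ||v||^2 = v·v = 14.
Deficit = 14 − 40/3 = 2/3 ≥ 0, confirming Bessel's inequality. (The deficit equals ||v − Σ <v,e_j> e_j||^2, the squared distance from v to span{e_j}.)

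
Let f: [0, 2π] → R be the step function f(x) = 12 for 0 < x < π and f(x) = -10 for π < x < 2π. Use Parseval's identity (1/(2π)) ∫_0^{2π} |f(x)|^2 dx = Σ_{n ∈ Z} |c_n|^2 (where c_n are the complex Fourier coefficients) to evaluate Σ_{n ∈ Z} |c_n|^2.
Σ |c_n|^2 = 122

Parseval equates the L^2 energy of f (normalised by 1/(2π)) with the ℓ^2 sum of its Fourier coefficients: (1/(2π)) ∫_0^{2π} |f|^2 = Σ |c_n|^2.
Compute the left side: (1/(2π)) [∫_0^π 12^2 dx + ∫_π^{2π} (-10)^2 dx] = (1/(2π)) · (144π + 100π) = (144 + 100)/2 = 122.
So Σ_{n ∈ Z} |c_n|^2 = 122.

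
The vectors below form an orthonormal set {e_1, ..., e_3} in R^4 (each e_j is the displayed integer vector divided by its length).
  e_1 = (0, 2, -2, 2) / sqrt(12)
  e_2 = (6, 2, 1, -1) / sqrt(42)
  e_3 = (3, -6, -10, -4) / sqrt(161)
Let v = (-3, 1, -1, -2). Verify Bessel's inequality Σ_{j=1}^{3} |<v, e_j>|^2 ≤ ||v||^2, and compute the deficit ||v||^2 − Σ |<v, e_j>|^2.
Σ |<v, e_j>|^2 = 249/46; ||v||^2 = 15; deficit = 441/46

Write each e_j = u_j / sqrt(<u_j, u_j>) where u_j is the displayed integer vector. Then <v, e_j> = <v, u_j> / sqrt(<u_j, u_j>), so |<v, e_j>|^2 = <v, u_j>^2 / <u_j, u_j>.
Coefficients: <v, e_1> = 0/sqrt(12), <v, e_2> = -15/sqrt(42), <v, e_3> = 3/sqrt(161).
Square and sum: Σ |<v, e_j>|^2 = 249/46.
Compute ||v||^2 = v·v = 15.
Deficit = 15 − 249/46 = 441/46 ≥ 0, confirming Bessel's inequality. (The deficit equals ||v − Σ <v,e_j> e_j||^2, the squared distance from v to span{e_j}.)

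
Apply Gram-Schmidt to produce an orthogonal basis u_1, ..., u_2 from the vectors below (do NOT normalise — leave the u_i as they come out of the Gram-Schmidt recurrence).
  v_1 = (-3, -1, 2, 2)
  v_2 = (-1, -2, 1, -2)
Orthogonal basis:
  u_1 = (-3, -1, 2, 2)
  u_2 = (-1/2, -11/6, 2/3, -7/3)

Apply the Gram-Schmidt recurrence
  u_1 = v_1
  u_i = v_i − Σ_{j<i} ((v_i · u_j) / (u_j · u_j)) · u_j.

Step by step this gives:
  u_1 = (-3, -1, 2, 2)
  u_2 = (-1/2, -11/6, 2/3, -7/3)

Orthogonality check:
  u_2 · u_1 = 0 (should be 0)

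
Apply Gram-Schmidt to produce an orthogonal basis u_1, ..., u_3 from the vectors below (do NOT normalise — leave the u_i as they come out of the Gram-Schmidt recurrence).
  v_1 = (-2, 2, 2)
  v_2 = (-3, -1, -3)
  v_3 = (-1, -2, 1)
Orthogonal basis:
  u_1 = (-2, 2, 2)
  u_2 = (-10/3, -2/3, -8/3)
  u_3 = (-9/14, -27/14, 9/7)

Apply the Gram-Schmidt recurrence
  u_1 = v_1
  u_i = v_i − Σ_{j<i} ((v_i · u_j) / (u_j · u_j)) · u_j.

Step by step this gives:
  u_1 = (-2, 2, 2)
  u_2 = (-10/3, -2/3, -8/3)
  u_3 = (-9/14, -27/14, 9/7)

Orthogonality check:
  u_2 · u_1 = 0 (should be 0)
  u_3 · u_1 = 0 (should be 0)
  u_3 · u_2 = 0 (should be 0)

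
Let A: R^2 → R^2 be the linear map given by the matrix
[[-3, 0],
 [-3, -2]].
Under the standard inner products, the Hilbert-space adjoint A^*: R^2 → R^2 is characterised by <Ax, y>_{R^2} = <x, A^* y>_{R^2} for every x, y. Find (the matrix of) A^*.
A^* = A^T =
[[-3, -3],
 [0, -2]]

For real matrices with standard dot products, the defining identity <Ax, y> = <x, A^* y> gives (Ax)^T y = x^T (A^*) y, i.e. x^T A^T y = x^T (A^*) y. Since this holds for all x, y, we must have A^* = A^T. Therefore
A^* =
[[-3, -3],
 [0, -2]].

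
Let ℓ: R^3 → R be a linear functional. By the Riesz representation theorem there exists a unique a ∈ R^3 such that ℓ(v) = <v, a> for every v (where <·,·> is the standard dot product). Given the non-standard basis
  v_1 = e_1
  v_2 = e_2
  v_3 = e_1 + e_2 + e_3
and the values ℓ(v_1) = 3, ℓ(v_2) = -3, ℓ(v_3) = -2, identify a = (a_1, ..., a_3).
a = (3, -3, -2)

Write a = (a_1, ..., a_3) in the standard basis. For each basis vector v_i, ℓ(v_i) = <v_i, a> is a linear equation in the a_j's. Collect the n equations into a matrix system V a = ℓ, where row i of V is v_i (expressed in the standard basis). Since V is invertible (lower-triangular with 1s on the diagonal, up to permutation), solve by back-substitution:
  V =
[[1, 0, 0],
 [0, 1, 0],
 [1, 1, 1]]
  V a = (3, -3, -2)
Solving gives a = (3, -3, -2).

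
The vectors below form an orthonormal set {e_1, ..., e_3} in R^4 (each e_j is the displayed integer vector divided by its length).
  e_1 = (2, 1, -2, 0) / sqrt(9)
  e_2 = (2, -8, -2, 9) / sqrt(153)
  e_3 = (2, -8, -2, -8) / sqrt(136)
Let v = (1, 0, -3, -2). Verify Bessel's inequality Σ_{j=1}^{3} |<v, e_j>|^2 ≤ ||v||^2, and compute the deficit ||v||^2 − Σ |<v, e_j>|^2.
Σ |<v, e_j>|^2 = 12; ||v||^2 = 14; deficit = 2

Write each e_j = u_j / sqrt(<u_j, u_j>) where u_j is the displayed integer vector. Then <v, e_j> = <v, u_j> / sqrt(<u_j, u_j>), so |<v, e_j>|^2 = <v, u_j>^2 / <u_j, u_j>.
Coefficients: <v, e_1> = 8/sqrt(9), <v, e_2> = -10/sqrt(153), <v, e_3> = 24/sqrt(136).
Square and sum: Σ |<v, e_j>|^2 = 12.
Compute ||v||^2 = v·v = 14.
Deficit = 14 − 12 = 2 ≥ 0, confirming Bessel's inequality. (The deficit equals ||v − Σ <v,e_j> e_j||^2, the squared distance from v to span{e_j}.)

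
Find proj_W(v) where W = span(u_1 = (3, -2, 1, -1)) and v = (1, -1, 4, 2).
proj_W(v) = (7/5, -14/15, 7/15, -7/15)

Set up U = [u_1 | ... | u_1] ∈ R^(4×1). The projector onto W = col(U) is P = U (U^T U)^(-1) U^T.
Compute U^T U =
  [15],
and U^T v = (7).
Solve U^T U · c = U^T v for the coefficients: c = (7/15). The projection is proj_W(v) = U c.
Check: (v - proj_W(v)) · u_1 = 0  (should be 0).
Result: proj_W(v) = (7/5, -14/15, 7/15, -7/15).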